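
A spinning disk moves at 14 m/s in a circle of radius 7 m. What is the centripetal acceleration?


Given: v = 14 m/s, r = 7 m
Using a_c = v^2 / r
a_c = 14^2 / 7
a_c = 196 / 7
a_c = 28 m/s^2

28 m/s^2


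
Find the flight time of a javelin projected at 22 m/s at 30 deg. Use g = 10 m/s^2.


Given: v0 = 22 m/s, theta = 30 deg, g = 10 m/s^2
sin(30) = 1/2
Using T = 2*v0*sin(theta) / g
T = 2*22*1/2 / 10
T = 22 / 10
T = 11/5 s

11/5 s


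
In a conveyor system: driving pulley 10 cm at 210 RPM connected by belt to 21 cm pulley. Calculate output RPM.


Given: D1 = 10 cm, w1 = 210 RPM, D2 = 21 cm
Using D1*w1 = D2*w2
w2 = D1*w1 / D2
w2 = 10*210 / 21
w2 = 2100 / 21
w2 = 100 RPM

100 RPM


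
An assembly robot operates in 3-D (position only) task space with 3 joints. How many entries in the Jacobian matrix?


Given: task space dimension = 3, joints = 3
Jacobian is a 3 x 3 matrix
Total entries = rows * columns
Total = 3 * 3
Total = 9

9


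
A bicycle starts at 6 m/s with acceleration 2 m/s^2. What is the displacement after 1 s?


Given: v0 = 6 m/s, a = 2 m/s^2, t = 1 s
Using s = v0*t + (1/2)*a*t^2
s = 6*1 + (1/2)*2*1^2
s = 6 + (1/2)*2
s = 6 + 1
s = 7

7 m


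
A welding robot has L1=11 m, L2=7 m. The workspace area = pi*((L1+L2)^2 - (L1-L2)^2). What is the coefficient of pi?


Given: L1 = 11, L2 = 7
(L1+L2)^2 = (18)^2 = 324
(L1-L2)^2 = (4)^2 = 16
Difference = 324 - 16 = 308
This equals 4*L1*L2 = 4*11*7 = 308
Workspace area = 308*pi

308


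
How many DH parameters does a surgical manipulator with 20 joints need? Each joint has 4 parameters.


Given: 20 joints, 4 DH parameters per joint (d, theta, a, alpha)
Total DH parameters = number_of_joints * 4
Total = 20 * 4
Total = 80

80


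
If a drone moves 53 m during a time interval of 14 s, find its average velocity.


Given: distance d = 53 m, time t = 14 s
Using v = d / t
v = 53 / 14
v = 53/14 m/s

53/14 m/s


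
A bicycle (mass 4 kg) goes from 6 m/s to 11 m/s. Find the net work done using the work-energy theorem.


Given: m = 4 kg, v0 = 6 m/s, v = 11 m/s
Using W = (1/2)*m*(v^2 - v0^2)
v^2 = 11^2 = 121
v0^2 = 6^2 = 36
v^2 - v0^2 = 121 - 36 = 85
W = (1/2)*4*85 = 170 J

170 J


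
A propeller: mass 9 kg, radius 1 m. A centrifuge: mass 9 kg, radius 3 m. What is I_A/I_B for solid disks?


Given: M1=9 kg, R1=1 m, M2=9 kg, R2=3 m
For a disk: I = (1/2)*M*R^2, so I_A/I_B = (M1*R1^2)/(M2*R2^2)
M1*R1^2 = 9*1 = 9
M2*R2^2 = 9*9 = 81
I_A/I_B = 9/81 = 1/9

1/9


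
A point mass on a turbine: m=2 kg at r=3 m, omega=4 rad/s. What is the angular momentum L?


Given: m = 2 kg, r = 3 m, omega = 4 rad/s
For a point mass: I = m*r^2
I = 2*3^2 = 2*9 = 18
L = I*omega = 18*4
L = 72 kg*m^2/s

72 kg*m^2/s


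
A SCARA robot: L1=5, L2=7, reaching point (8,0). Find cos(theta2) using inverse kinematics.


Given: L1 = 5, L2 = 7, target (x, y) = (8, 0)
Using cos(theta2) = (x^2 + y^2 - L1^2 - L2^2) / (2*L1*L2)
x^2 + y^2 = 8^2 + 0 = 64
L1^2 + L2^2 = 25 + 49 = 74
Numerator = 64 - 74 = -10
Denominator = 2*5*7 = 70
cos(theta2) = -10/70 = -1/7

-1/7


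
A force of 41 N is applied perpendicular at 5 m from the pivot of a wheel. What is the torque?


Given: F = 41 N, r = 5 m, angle = 90 deg (perpendicular)
Using tau = F * r * sin(90)
sin(90) = 1
tau = 41 * 5 * 1
tau = 205 Nm

205 Nm


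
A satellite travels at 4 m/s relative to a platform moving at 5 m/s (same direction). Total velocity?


Given: object velocity = 4 m/s, platform velocity = 5 m/s (same direction)
Using classical velocity addition: v_total = v_object + v_platform
v_total = 4 + 5
v_total = 9 m/s

9 m/s


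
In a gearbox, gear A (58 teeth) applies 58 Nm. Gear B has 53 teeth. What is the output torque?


Given: N1 = 58, N2 = 53, T1 = 58 Nm
Using T2/T1 = N2/N1
T2 = T1 * N2 / N1
T2 = 58 * 53 / 58
T2 = 3074 / 58
T2 = 53 Nm

53 Nm


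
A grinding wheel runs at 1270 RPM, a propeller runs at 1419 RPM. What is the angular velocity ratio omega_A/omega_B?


Given: RPM_A = 1270, RPM_B = 1419
omega = 2*pi*RPM/60, so omega_A/omega_B = RPM_A / RPM_B
omega_A/omega_B = 1270 / 1419
omega_A/omega_B = 1270/1419

1270/1419


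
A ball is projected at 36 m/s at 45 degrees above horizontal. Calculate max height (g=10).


Given: v0 = 36 m/s, theta = 45 deg, g = 10 m/s^2
sin^2(45) = 1/2
Using H = v0^2 * sin^2(theta) / (2*g)
H = 36^2 * 1/2 / (2*10)
H = 1296 * 1/2 / 20
H = 648 / 20
H = 162/5 m

162/5 m


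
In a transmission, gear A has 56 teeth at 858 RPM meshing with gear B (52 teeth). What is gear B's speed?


Given: N1 = 56 teeth, w1 = 858 RPM, N2 = 52 teeth
Using N1*w1 = N2*w2
w2 = N1*w1 / N2
w2 = 56*858 / 52
w2 = 48048 / 52
w2 = 924 RPM

924 RPM


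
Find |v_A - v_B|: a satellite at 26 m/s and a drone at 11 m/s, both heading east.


Given: v_A = 26 m/s east, v_B = 11 m/s east
Both move in the same direction; relative speed = |v_A - v_B|
|26 - 11| = |15|
= 15 m/s

15 m/s


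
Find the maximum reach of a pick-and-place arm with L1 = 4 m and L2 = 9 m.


Given: L1 = 4 m, L2 = 9 m
For a 2-link planar arm, max reach = L1 + L2 (fully extended)
Max reach = 4 + 9
Max reach = 13 m

13 m


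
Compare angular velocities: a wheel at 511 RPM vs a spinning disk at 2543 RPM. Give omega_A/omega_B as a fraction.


Given: RPM_A = 511, RPM_B = 2543
omega = 2*pi*RPM/60, so omega_A/omega_B = RPM_A / RPM_B
omega_A/omega_B = 511 / 2543
omega_A/omega_B = 511/2543

511/2543


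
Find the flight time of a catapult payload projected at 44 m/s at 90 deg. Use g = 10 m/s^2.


Given: v0 = 44 m/s, theta = 90 deg, g = 10 m/s^2
sin(90) = 1
Using T = 2*v0*sin(theta) / g
T = 2*44*1 / 10
T = 88 / 10
T = 44/5 s

44/5 s


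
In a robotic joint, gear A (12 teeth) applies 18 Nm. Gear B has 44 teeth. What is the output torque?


Given: N1 = 12, N2 = 44, T1 = 18 Nm
Using T2/T1 = N2/N1
T2 = T1 * N2 / N1
T2 = 18 * 44 / 12
T2 = 792 / 12
T2 = 66 Nm

66 Nm


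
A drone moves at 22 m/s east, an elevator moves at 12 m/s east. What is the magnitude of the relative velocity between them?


Given: v_A = 22 m/s east, v_B = 12 m/s east
Both move in the same direction; relative speed = |v_A - v_B|
|22 - 12| = |10|
= 10 m/s

10 m/s


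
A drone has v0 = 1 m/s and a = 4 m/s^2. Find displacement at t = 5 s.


Given: v0 = 1 m/s, a = 4 m/s^2, t = 5 s
Using s = v0*t + (1/2)*a*t^2
s = 1*5 + (1/2)*4*5^2
s = 5 + (1/2)*100
s = 5 + 50
s = 55

55 m


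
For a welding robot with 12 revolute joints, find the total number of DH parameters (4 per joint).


Given: 12 joints, 4 DH parameters per joint (d, theta, a, alpha)
Total DH parameters = number_of_joints * 4
Total = 12 * 4
Total = 48

48


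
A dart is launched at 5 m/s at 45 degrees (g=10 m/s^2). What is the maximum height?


Given: v0 = 5 m/s, theta = 45 deg, g = 10 m/s^2
sin^2(45) = 1/2
Using H = v0^2 * sin^2(theta) / (2*g)
H = 5^2 * 1/2 / (2*10)
H = 25 * 1/2 / 20
H = 25/2 / 20
H = 5/8 m

5/8 m


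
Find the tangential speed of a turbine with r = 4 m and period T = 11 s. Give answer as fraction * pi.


Given: radius r = 4 m, period T = 11 s
Using v = 2*pi*r / T
v = 2*pi*4 / 11
v = 8*pi / 11
v = 8/11*pi m/s

8/11*pi m/s


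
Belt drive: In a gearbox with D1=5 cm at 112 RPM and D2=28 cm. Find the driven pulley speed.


Given: D1 = 5 cm, w1 = 112 RPM, D2 = 28 cm
Using D1*w1 = D2*w2
w2 = D1*w1 / D2
w2 = 5*112 / 28
w2 = 560 / 28
w2 = 20 RPM

20 RPM


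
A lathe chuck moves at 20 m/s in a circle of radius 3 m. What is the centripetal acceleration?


Given: v = 20 m/s, r = 3 m
Using a_c = v^2 / r
a_c = 20^2 / 3
a_c = 400 / 3
a_c = 400/3 m/s^2

400/3 m/s^2


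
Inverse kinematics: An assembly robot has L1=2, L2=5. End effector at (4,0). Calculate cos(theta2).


Given: L1 = 2, L2 = 5, target (x, y) = (4, 0)
Using cos(theta2) = (x^2 + y^2 - L1^2 - L2^2) / (2*L1*L2)
x^2 + y^2 = 4^2 + 0 = 16
L1^2 + L2^2 = 4 + 25 = 29
Numerator = 16 - 29 = -13
Denominator = 2*2*5 = 20
cos(theta2) = -13/20 = -13/20

-13/20


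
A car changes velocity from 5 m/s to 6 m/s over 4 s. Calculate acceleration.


Given: initial velocity v0 = 5 m/s, final velocity v = 6 m/s, time t = 4 s
Using a = (v - v0) / t
a = (6 - 5) / 4
a = 1 / 4
a = 1/4 m/s^2

1/4 m/s^2


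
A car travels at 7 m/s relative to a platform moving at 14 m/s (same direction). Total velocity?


Given: object velocity = 7 m/s, platform velocity = 14 m/s (same direction)
Using classical velocity addition: v_total = v_object + v_platform
v_total = 7 + 14
v_total = 21 m/s

21 m/s


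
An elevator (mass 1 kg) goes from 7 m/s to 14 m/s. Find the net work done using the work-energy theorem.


Given: m = 1 kg, v0 = 7 m/s, v = 14 m/s
Using W = (1/2)*m*(v^2 - v0^2)
v^2 = 14^2 = 196
v0^2 = 7^2 = 49
v^2 - v0^2 = 196 - 49 = 147
W = (1/2)*1*147 = 147/2 J

147/2 J


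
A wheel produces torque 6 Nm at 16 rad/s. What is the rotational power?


Given: tau = 6 Nm, omega = 16 rad/s
Using P = tau * omega
P = 6 * 16
P = 96 W

96 W


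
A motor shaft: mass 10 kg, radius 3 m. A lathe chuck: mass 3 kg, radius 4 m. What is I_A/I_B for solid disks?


Given: M1=10 kg, R1=3 m, M2=3 kg, R2=4 m
For a disk: I = (1/2)*M*R^2, so I_A/I_B = (M1*R1^2)/(M2*R2^2)
M1*R1^2 = 10*9 = 90
M2*R2^2 = 3*16 = 48
I_A/I_B = 90/48 = 15/8

15/8


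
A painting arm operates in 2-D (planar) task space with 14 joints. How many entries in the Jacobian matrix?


Given: task space dimension = 2, joints = 14
Jacobian is a 2 x 14 matrix
Total entries = rows * columns
Total = 2 * 14
Total = 28

28


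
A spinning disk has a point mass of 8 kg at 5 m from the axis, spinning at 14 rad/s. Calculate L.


Given: m = 8 kg, r = 5 m, omega = 14 rad/s
For a point mass: I = m*r^2
I = 8*5^2 = 8*25 = 200
L = I*omega = 200*14
L = 2800 kg*m^2/s

2800 kg*m^2/s


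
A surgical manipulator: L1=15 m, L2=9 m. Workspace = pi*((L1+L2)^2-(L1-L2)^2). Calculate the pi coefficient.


Given: L1 = 15, L2 = 9
(L1+L2)^2 = (24)^2 = 576
(L1-L2)^2 = (6)^2 = 36
Difference = 576 - 36 = 540
This equals 4*L1*L2 = 4*15*9 = 540
Workspace area = 540*pi

540


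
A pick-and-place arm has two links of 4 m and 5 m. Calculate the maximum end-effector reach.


Given: L1 = 4 m, L2 = 5 m
For a 2-link planar arm, max reach = L1 + L2 (fully extended)
Max reach = 4 + 5
Max reach = 9 m

9 m


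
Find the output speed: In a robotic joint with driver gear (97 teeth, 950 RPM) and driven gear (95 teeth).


Given: N1 = 97 teeth, w1 = 950 RPM, N2 = 95 teeth
Using N1*w1 = N2*w2
w2 = N1*w1 / N2
w2 = 97*950 / 95
w2 = 92150 / 95
w2 = 970 RPM

970 RPM


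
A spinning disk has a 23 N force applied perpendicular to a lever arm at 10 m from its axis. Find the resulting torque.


Given: F = 23 N, r = 10 m, angle = 90 deg (perpendicular)
Using tau = F * r * sin(90)
sin(90) = 1
tau = 23 * 10 * 1
tau = 230 Nm

230 Nm


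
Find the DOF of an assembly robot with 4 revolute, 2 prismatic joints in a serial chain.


Given: serial robot with 4 revolute, 2 prismatic joints
DOF contribution per joint type: revolute=1, prismatic=1, spherical=3, fixed=0
DOF = 4*1 + 2*1
DOF = 6

6


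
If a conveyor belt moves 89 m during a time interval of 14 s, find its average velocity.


Given: distance d = 89 m, time t = 14 s
Using v = d / t
v = 89 / 14
v = 89/14 m/s

89/14 m/s


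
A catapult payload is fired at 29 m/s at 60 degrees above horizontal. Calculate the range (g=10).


Given: v0 = 29 m/s, theta = 60 deg, g = 10 m/s^2
sin(2*60) = sin(120) = sqrt(3)/2
Using R = v0^2 * sin(2*theta) / g
R = 29^2 * (sqrt(3)/2) / 10
R = 841 * sqrt(3) / 20
R = 841/20*sqrt(3) m

841/20*sqrt(3) m


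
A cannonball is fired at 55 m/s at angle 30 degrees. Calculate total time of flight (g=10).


Given: v0 = 55 m/s, theta = 30 deg, g = 10 m/s^2
sin(30) = 1/2
Using T = 2*v0*sin(theta) / g
T = 2*55*1/2 / 10
T = 55 / 10
T = 11/2 s

11/2 s


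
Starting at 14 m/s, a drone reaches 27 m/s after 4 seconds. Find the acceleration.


Given: initial velocity v0 = 14 m/s, final velocity v = 27 m/s, time t = 4 s
Using a = (v - v0) / t
a = (27 - 14) / 4
a = 13 / 4
a = 13/4 m/s^2

13/4 m/s^2


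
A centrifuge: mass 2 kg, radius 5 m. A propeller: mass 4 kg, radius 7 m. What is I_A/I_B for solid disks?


Given: M1=2 kg, R1=5 m, M2=4 kg, R2=7 m
For a disk: I = (1/2)*M*R^2, so I_A/I_B = (M1*R1^2)/(M2*R2^2)
M1*R1^2 = 2*25 = 50
M2*R2^2 = 4*49 = 196
I_A/I_B = 50/196 = 25/98

25/98


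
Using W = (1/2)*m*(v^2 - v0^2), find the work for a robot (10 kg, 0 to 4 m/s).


Given: m = 10 kg, v0 = 0 m/s, v = 4 m/s
Using W = (1/2)*m*(v^2 - v0^2)
v^2 = 4^2 = 16
v0^2 = 0^2 = 0
v^2 - v0^2 = 16 - 0 = 16
W = (1/2)*10*16 = 80 J

80 J


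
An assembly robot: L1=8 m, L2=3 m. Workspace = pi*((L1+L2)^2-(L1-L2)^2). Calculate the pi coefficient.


Given: L1 = 8, L2 = 3
(L1+L2)^2 = (11)^2 = 121
(L1-L2)^2 = (5)^2 = 25
Difference = 121 - 25 = 96
This equals 4*L1*L2 = 4*8*3 = 96
Workspace area = 96*pi

96


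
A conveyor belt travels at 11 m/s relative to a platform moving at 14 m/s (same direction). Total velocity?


Given: object velocity = 11 m/s, platform velocity = 14 m/s (same direction)
Using classical velocity addition: v_total = v_object + v_platform
v_total = 11 + 14
v_total = 25 m/s

25 m/s


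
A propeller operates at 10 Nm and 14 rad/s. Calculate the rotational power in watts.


Given: tau = 10 Nm, omega = 14 rad/s
Using P = tau * omega
P = 10 * 14
P = 140 W

140 W


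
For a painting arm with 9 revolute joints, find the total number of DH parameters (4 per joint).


Given: 9 joints, 4 DH parameters per joint (d, theta, a, alpha)
Total DH parameters = number_of_joints * 4
Total = 9 * 4
Total = 36

36


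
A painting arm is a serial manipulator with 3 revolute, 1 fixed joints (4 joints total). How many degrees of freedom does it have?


Given: serial robot with 3 revolute, 1 fixed joints
DOF contribution per joint type: revolute=1, prismatic=1, spherical=3, fixed=0
DOF = 3*1 + 1*0
DOF = 3

3


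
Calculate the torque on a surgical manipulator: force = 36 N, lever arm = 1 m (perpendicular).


Given: F = 36 N, r = 1 m, angle = 90 deg (perpendicular)
Using tau = F * r * sin(90)
sin(90) = 1
tau = 36 * 1 * 1
tau = 36 Nm

36 Nm


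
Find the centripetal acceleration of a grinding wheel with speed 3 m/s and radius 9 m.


Given: v = 3 m/s, r = 9 m
Using a_c = v^2 / r
a_c = 3^2 / 9
a_c = 9 / 9
a_c = 1 m/s^2

1 m/s^2


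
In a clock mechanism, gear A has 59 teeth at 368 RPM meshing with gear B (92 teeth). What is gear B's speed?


Given: N1 = 59 teeth, w1 = 368 RPM, N2 = 92 teeth
Using N1*w1 = N2*w2
w2 = N1*w1 / N2
w2 = 59*368 / 92
w2 = 21712 / 92
w2 = 236 RPM

236 RPM


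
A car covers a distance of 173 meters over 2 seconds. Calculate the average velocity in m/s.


Given: distance d = 173 m, time t = 2 s
Using v = d / t
v = 173 / 2
v = 173/2 m/s

173/2 m/s


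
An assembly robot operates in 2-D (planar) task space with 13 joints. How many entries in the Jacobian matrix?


Given: task space dimension = 2, joints = 13
Jacobian is a 2 x 13 matrix
Total entries = rows * columns
Total = 2 * 13
Total = 26

26


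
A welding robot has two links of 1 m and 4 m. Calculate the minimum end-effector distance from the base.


Given: L1 = 1 m, L2 = 4 m
For a 2-link planar arm, min reach = |L1 - L2| (second link folded back)
Min reach = |1 - 4|
Min reach = 3 m

3 m


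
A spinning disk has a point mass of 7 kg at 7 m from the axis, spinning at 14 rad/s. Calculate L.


Given: m = 7 kg, r = 7 m, omega = 14 rad/s
For a point mass: I = m*r^2
I = 7*7^2 = 7*49 = 343
L = I*omega = 343*14
L = 4802 kg*m^2/s

4802 kg*m^2/s


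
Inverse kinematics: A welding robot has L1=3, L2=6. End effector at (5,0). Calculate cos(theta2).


Given: L1 = 3, L2 = 6, target (x, y) = (5, 0)
Using cos(theta2) = (x^2 + y^2 - L1^2 - L2^2) / (2*L1*L2)
x^2 + y^2 = 5^2 + 0 = 25
L1^2 + L2^2 = 9 + 36 = 45
Numerator = 25 - 45 = -20
Denominator = 2*3*6 = 36
cos(theta2) = -20/36 = -5/9

-5/9


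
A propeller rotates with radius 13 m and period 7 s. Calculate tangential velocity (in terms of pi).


Given: radius r = 13 m, period T = 7 s
Using v = 2*pi*r / T
v = 2*pi*13 / 7
v = 26*pi / 7
v = 26/7*pi m/s

26/7*pi m/s


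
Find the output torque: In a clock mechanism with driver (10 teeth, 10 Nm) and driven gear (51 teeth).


Given: N1 = 10, N2 = 51, T1 = 10 Nm
Using T2/T1 = N2/N1
T2 = T1 * N2 / N1
T2 = 10 * 51 / 10
T2 = 510 / 10
T2 = 51 Nm

51 Nm


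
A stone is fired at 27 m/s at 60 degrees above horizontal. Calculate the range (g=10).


Given: v0 = 27 m/s, theta = 60 deg, g = 10 m/s^2
sin(2*60) = sin(120) = sqrt(3)/2
Using R = v0^2 * sin(2*theta) / g
R = 27^2 * (sqrt(3)/2) / 10
R = 729 * sqrt(3) / 20
R = 729/20*sqrt(3) m

729/20*sqrt(3) m


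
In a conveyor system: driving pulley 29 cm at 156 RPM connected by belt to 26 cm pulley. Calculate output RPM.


Given: D1 = 29 cm, w1 = 156 RPM, D2 = 26 cm
Using D1*w1 = D2*w2
w2 = D1*w1 / D2
w2 = 29*156 / 26
w2 = 4524 / 26
w2 = 174 RPM

174 RPM


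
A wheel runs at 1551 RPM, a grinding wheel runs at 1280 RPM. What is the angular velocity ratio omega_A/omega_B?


Given: RPM_A = 1551, RPM_B = 1280
omega = 2*pi*RPM/60, so omega_A/omega_B = RPM_A / RPM_B
omega_A/omega_B = 1551 / 1280
omega_A/omega_B = 1551/1280

1551/1280


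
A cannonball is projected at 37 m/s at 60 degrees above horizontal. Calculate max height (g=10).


Given: v0 = 37 m/s, theta = 60 deg, g = 10 m/s^2
sin^2(60) = 3/4
Using H = v0^2 * sin^2(theta) / (2*g)
H = 37^2 * 3/4 / (2*10)
H = 1369 * 3/4 / 20
H = 4107/4 / 20
H = 4107/80 m

4107/80 m


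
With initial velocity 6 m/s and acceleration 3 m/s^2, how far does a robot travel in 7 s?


Given: v0 = 6 m/s, a = 3 m/s^2, t = 7 s
Using s = v0*t + (1/2)*a*t^2
s = 6*7 + (1/2)*3*7^2
s = 42 + (1/2)*147
s = 42 + 147/2
s = 231/2

231/2 m


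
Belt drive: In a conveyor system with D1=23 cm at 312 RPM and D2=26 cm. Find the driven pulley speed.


Given: D1 = 23 cm, w1 = 312 RPM, D2 = 26 cm
Using D1*w1 = D2*w2
w2 = D1*w1 / D2
w2 = 23*312 / 26
w2 = 7176 / 26
w2 = 276 RPM

276 RPM


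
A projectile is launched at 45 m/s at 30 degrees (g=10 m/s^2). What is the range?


Given: v0 = 45 m/s, theta = 30 deg, g = 10 m/s^2
sin(2*30) = sin(60) = sqrt(3)/2
Using R = v0^2 * sin(2*theta) / g
R = 45^2 * (sqrt(3)/2) / 10
R = 2025 * sqrt(3) / 20
R = 405/4*sqrt(3) m

405/4*sqrt(3) m


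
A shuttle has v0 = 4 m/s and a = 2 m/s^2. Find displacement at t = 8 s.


Given: v0 = 4 m/s, a = 2 m/s^2, t = 8 s
Using s = v0*t + (1/2)*a*t^2
s = 4*8 + (1/2)*2*8^2
s = 32 + (1/2)*128
s = 32 + 64
s = 96

96 m


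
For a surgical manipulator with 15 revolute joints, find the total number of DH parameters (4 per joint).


Given: 15 joints, 4 DH parameters per joint (d, theta, a, alpha)
Total DH parameters = number_of_joints * 4
Total = 15 * 4
Total = 60

60


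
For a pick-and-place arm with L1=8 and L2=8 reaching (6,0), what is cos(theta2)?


Given: L1 = 8, L2 = 8, target (x, y) = (6, 0)
Using cos(theta2) = (x^2 + y^2 - L1^2 - L2^2) / (2*L1*L2)
x^2 + y^2 = 6^2 + 0 = 36
L1^2 + L2^2 = 64 + 64 = 128
Numerator = 36 - 128 = -92
Denominator = 2*8*8 = 128
cos(theta2) = -92/128 = -23/32

-23/32


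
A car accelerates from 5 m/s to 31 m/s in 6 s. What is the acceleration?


Given: initial velocity v0 = 5 m/s, final velocity v = 31 m/s, time t = 6 s
Using a = (v - v0) / t
a = (31 - 5) / 6
a = 26 / 6
a = 13/3 m/s^2

13/3 m/s^2


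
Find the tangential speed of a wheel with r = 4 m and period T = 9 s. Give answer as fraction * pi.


Given: radius r = 4 m, period T = 9 s
Using v = 2*pi*r / T
v = 2*pi*4 / 9
v = 8*pi / 9
v = 8/9*pi m/s

8/9*pi m/s


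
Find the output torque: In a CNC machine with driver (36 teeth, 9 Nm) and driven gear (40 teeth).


Given: N1 = 36, N2 = 40, T1 = 9 Nm
Using T2/T1 = N2/N1
T2 = T1 * N2 / N1
T2 = 9 * 40 / 36
T2 = 360 / 36
T2 = 10 Nm

10 Nm


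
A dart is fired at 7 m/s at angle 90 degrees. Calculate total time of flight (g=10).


Given: v0 = 7 m/s, theta = 90 deg, g = 10 m/s^2
sin(90) = 1
Using T = 2*v0*sin(theta) / g
T = 2*7*1 / 10
T = 14 / 10
T = 7/5 s

7/5 s


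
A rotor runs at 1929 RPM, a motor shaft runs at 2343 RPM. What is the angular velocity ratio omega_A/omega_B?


Given: RPM_A = 1929, RPM_B = 2343
omega = 2*pi*RPM/60, so omega_A/omega_B = RPM_A / RPM_B
omega_A/omega_B = 1929 / 2343
omega_A/omega_B = 643/781

643/781


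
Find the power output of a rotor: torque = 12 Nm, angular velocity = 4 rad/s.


Given: tau = 12 Nm, omega = 4 rad/s
Using P = tau * omega
P = 12 * 4
P = 48 W

48 W


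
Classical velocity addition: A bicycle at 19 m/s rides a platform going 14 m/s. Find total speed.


Given: object velocity = 19 m/s, platform velocity = 14 m/s (same direction)
Using classical velocity addition: v_total = v_object + v_platform
v_total = 19 + 14
v_total = 33 m/s

33 m/s


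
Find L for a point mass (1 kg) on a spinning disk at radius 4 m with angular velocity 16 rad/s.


Given: m = 1 kg, r = 4 m, omega = 16 rad/s
For a point mass: I = m*r^2
I = 1*4^2 = 1*16 = 16
L = I*omega = 16*16
L = 256 kg*m^2/s

256 kg*m^2/s


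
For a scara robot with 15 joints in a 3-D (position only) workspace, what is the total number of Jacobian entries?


Given: task space dimension = 3, joints = 15
Jacobian is a 3 x 15 matrix
Total entries = rows * columns
Total = 3 * 15
Total = 45

45


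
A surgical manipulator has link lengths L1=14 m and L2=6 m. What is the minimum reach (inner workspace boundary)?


Given: L1 = 14 m, L2 = 6 m
For a 2-link planar arm, min reach = |L1 - L2| (second link folded back)
Min reach = |14 - 6|
Min reach = 8 m

8 m


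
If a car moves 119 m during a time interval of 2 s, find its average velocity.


Given: distance d = 119 m, time t = 2 s
Using v = d / t
v = 119 / 2
v = 119/2 m/s

119/2 m/s


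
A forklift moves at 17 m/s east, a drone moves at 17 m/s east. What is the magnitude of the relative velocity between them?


Given: v_A = 17 m/s east, v_B = 17 m/s east
Both move in the same direction; relative speed = |v_A - v_B|
|17 - 17| = |0|
= 0 m/s

0 m/s


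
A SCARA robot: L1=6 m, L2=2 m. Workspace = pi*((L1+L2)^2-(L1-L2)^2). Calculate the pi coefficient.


Given: L1 = 6, L2 = 2
(L1+L2)^2 = (8)^2 = 64
(L1-L2)^2 = (4)^2 = 16
Difference = 64 - 16 = 48
This equals 4*L1*L2 = 4*6*2 = 48
Workspace area = 48*pi

48


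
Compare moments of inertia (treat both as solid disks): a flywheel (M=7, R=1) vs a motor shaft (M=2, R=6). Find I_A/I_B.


Given: M1=7 kg, R1=1 m, M2=2 kg, R2=6 m
For a disk: I = (1/2)*M*R^2, so I_A/I_B = (M1*R1^2)/(M2*R2^2)
M1*R1^2 = 7*1 = 7
M2*R2^2 = 2*36 = 72
I_A/I_B = 7/72 = 7/72

7/72


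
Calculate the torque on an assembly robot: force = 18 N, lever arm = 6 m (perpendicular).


Given: F = 18 N, r = 6 m, angle = 90 deg (perpendicular)
Using tau = F * r * sin(90)
sin(90) = 1
tau = 18 * 6 * 1
tau = 108 Nm

108 Nm


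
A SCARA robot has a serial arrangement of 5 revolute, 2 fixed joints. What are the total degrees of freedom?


Given: serial robot with 5 revolute, 2 fixed joints
DOF contribution per joint type: revolute=1, prismatic=1, spherical=3, fixed=0
DOF = 5*1 + 2*0
DOF = 5

5


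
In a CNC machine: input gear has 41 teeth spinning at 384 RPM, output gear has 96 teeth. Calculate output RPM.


Given: N1 = 41 teeth, w1 = 384 RPM, N2 = 96 teeth
Using N1*w1 = N2*w2
w2 = N1*w1 / N2
w2 = 41*384 / 96
w2 = 15744 / 96
w2 = 164 RPM

164 RPM


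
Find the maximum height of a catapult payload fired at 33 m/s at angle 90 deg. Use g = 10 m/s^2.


Given: v0 = 33 m/s, theta = 90 deg, g = 10 m/s^2
sin^2(90) = 1
Using H = v0^2 * sin^2(theta) / (2*g)
H = 33^2 * 1 / (2*10)
H = 1089 * 1 / 20
H = 1089 / 20
H = 1089/20 m

1089/20 m


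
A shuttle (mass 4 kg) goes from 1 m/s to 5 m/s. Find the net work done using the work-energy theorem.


Given: m = 4 kg, v0 = 1 m/s, v = 5 m/s
Using W = (1/2)*m*(v^2 - v0^2)
v^2 = 5^2 = 25
v0^2 = 1^2 = 1
v^2 - v0^2 = 25 - 1 = 24
W = (1/2)*4*24 = 48 J

48 J


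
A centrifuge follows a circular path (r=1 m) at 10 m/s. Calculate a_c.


Given: v = 10 m/s, r = 1 m
Using a_c = v^2 / r
a_c = 10^2 / 1
a_c = 100 / 1
a_c = 100 m/s^2

100 m/s^2


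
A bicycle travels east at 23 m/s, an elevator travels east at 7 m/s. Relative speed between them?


Given: v_A = 23 m/s east, v_B = 7 m/s east
Both move in the same direction; relative speed = |v_A - v_B|
|23 - 7| = |16|
= 16 m/s

16 m/s


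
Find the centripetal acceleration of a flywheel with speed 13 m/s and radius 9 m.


Given: v = 13 m/s, r = 9 m
Using a_c = v^2 / r
a_c = 13^2 / 9
a_c = 169 / 9
a_c = 169/9 m/s^2

169/9 m/s^2


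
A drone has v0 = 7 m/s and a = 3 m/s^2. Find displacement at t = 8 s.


Given: v0 = 7 m/s, a = 3 m/s^2, t = 8 s
Using s = v0*t + (1/2)*a*t^2
s = 7*8 + (1/2)*3*8^2
s = 56 + (1/2)*192
s = 56 + 96
s = 152

152 m


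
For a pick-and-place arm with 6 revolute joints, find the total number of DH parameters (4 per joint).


Given: 6 joints, 4 DH parameters per joint (d, theta, a, alpha)
Total DH parameters = number_of_joints * 4
Total = 6 * 4
Total = 24

24


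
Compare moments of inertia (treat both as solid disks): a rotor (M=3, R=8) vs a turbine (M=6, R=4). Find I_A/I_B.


Given: M1=3 kg, R1=8 m, M2=6 kg, R2=4 m
For a disk: I = (1/2)*M*R^2, so I_A/I_B = (M1*R1^2)/(M2*R2^2)
M1*R1^2 = 3*64 = 192
M2*R2^2 = 6*16 = 96
I_A/I_B = 192/96 = 2

2


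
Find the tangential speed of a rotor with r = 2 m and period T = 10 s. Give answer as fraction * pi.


Given: radius r = 2 m, period T = 10 s
Using v = 2*pi*r / T
v = 2*pi*2 / 10
v = 4*pi / 10
v = 2/5*pi m/s

2/5*pi m/s


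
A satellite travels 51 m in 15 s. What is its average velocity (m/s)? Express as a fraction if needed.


Given: distance d = 51 m, time t = 15 s
Using v = d / t
v = 51 / 15
v = 17/5 m/s

17/5 m/s


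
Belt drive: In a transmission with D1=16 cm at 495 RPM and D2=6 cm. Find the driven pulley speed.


Given: D1 = 16 cm, w1 = 495 RPM, D2 = 6 cm
Using D1*w1 = D2*w2
w2 = D1*w1 / D2
w2 = 16*495 / 6
w2 = 7920 / 6
w2 = 1320 RPM

1320 RPM


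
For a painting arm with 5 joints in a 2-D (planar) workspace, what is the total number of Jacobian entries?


Given: task space dimension = 2, joints = 5
Jacobian is a 2 x 5 matrix
Total entries = rows * columns
Total = 2 * 5
Total = 10

10


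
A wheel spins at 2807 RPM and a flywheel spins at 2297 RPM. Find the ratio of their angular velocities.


Given: RPM_A = 2807, RPM_B = 2297
omega = 2*pi*RPM/60, so omega_A/omega_B = RPM_A / RPM_B
omega_A/omega_B = 2807 / 2297
omega_A/omega_B = 2807/2297

2807/2297


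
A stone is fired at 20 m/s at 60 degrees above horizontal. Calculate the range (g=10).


Given: v0 = 20 m/s, theta = 60 deg, g = 10 m/s^2
sin(2*60) = sin(120) = sqrt(3)/2
Using R = v0^2 * sin(2*theta) / g
R = 20^2 * (sqrt(3)/2) / 10
R = 400 * sqrt(3) / 20
R = 20*sqrt(3) m

20*sqrt(3) m


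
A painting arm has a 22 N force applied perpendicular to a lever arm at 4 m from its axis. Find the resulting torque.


Given: F = 22 N, r = 4 m, angle = 90 deg (perpendicular)
Using tau = F * r * sin(90)
sin(90) = 1
tau = 22 * 4 * 1
tau = 88 Nm

88 Nm


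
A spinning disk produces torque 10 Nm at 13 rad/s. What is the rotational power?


Given: tau = 10 Nm, omega = 13 rad/s
Using P = tau * omega
P = 10 * 13
P = 130 W

130 W


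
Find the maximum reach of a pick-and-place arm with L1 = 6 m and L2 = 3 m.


Given: L1 = 6 m, L2 = 3 m
For a 2-link planar arm, max reach = L1 + L2 (fully extended)
Max reach = 6 + 3
Max reach = 9 m

9 m


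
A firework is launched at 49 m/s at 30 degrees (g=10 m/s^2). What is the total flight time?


Given: v0 = 49 m/s, theta = 30 deg, g = 10 m/s^2
sin(30) = 1/2
Using T = 2*v0*sin(theta) / g
T = 2*49*1/2 / 10
T = 49 / 10
T = 49/10 s

49/10 s


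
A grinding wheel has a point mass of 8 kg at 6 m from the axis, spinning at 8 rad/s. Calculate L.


Given: m = 8 kg, r = 6 m, omega = 8 rad/s
For a point mass: I = m*r^2
I = 8*6^2 = 8*36 = 288
L = I*omega = 288*8
L = 2304 kg*m^2/s

2304 kg*m^2/s


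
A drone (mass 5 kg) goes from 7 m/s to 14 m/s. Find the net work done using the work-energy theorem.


Given: m = 5 kg, v0 = 7 m/s, v = 14 m/s
Using W = (1/2)*m*(v^2 - v0^2)
v^2 = 14^2 = 196
v0^2 = 7^2 = 49
v^2 - v0^2 = 196 - 49 = 147
W = (1/2)*5*147 = 735/2 J

735/2 J


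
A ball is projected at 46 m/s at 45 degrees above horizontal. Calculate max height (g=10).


Given: v0 = 46 m/s, theta = 45 deg, g = 10 m/s^2
sin^2(45) = 1/2
Using H = v0^2 * sin^2(theta) / (2*g)
H = 46^2 * 1/2 / (2*10)
H = 2116 * 1/2 / 20
H = 1058 / 20
H = 529/10 m

529/10 m


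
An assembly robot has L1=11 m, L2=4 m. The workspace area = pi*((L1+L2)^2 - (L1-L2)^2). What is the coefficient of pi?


Given: L1 = 11, L2 = 4
(L1+L2)^2 = (15)^2 = 225
(L1-L2)^2 = (7)^2 = 49
Difference = 225 - 49 = 176
This equals 4*L1*L2 = 4*11*4 = 176
Workspace area = 176*pi

176


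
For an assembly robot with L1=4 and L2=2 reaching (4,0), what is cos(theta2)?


Given: L1 = 4, L2 = 2, target (x, y) = (4, 0)
Using cos(theta2) = (x^2 + y^2 - L1^2 - L2^2) / (2*L1*L2)
x^2 + y^2 = 4^2 + 0 = 16
L1^2 + L2^2 = 16 + 4 = 20
Numerator = 16 - 20 = -4
Denominator = 2*4*2 = 16
cos(theta2) = -4/16 = -1/4

-1/4


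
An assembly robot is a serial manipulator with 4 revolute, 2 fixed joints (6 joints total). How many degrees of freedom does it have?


Given: serial robot with 4 revolute, 2 fixed joints
DOF contribution per joint type: revolute=1, prismatic=1, spherical=3, fixed=0
DOF = 4*1 + 2*0
DOF = 4

4


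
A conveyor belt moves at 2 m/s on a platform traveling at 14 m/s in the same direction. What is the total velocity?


Given: object velocity = 2 m/s, platform velocity = 14 m/s (same direction)
Using classical velocity addition: v_total = v_object + v_platform
v_total = 2 + 14
v_total = 16 m/s

16 m/s


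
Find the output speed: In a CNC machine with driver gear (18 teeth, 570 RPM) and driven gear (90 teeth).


Given: N1 = 18 teeth, w1 = 570 RPM, N2 = 90 teeth
Using N1*w1 = N2*w2
w2 = N1*w1 / N2
w2 = 18*570 / 90
w2 = 10260 / 90
w2 = 114 RPM

114 RPM


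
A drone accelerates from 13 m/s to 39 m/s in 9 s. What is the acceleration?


Given: initial velocity v0 = 13 m/s, final velocity v = 39 m/s, time t = 9 s
Using a = (v - v0) / t
a = (39 - 13) / 9
a = 26 / 9
a = 26/9 m/s^2

26/9 m/s^2


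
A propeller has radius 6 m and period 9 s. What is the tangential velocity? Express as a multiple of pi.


Given: radius r = 6 m, period T = 9 s
Using v = 2*pi*r / T
v = 2*pi*6 / 9
v = 12*pi / 9
v = 4/3*pi m/s

4/3*pi m/s


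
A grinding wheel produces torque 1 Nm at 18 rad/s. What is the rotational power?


Given: tau = 1 Nm, omega = 18 rad/s
Using P = tau * omega
P = 1 * 18
P = 18 W

18 W


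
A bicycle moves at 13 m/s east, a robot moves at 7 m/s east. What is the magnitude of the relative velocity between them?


Given: v_A = 13 m/s east, v_B = 7 m/s east
Both move in the same direction; relative speed = |v_A - v_B|
|13 - 7| = |6|
= 6 m/s

6 m/s


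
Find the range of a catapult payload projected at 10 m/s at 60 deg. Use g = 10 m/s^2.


Given: v0 = 10 m/s, theta = 60 deg, g = 10 m/s^2
sin(2*60) = sin(120) = sqrt(3)/2
Using R = v0^2 * sin(2*theta) / g
R = 10^2 * (sqrt(3)/2) / 10
R = 100 * sqrt(3) / 20
R = 5*sqrt(3) m

5*sqrt(3) m


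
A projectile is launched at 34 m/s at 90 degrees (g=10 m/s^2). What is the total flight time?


Given: v0 = 34 m/s, theta = 90 deg, g = 10 m/s^2
sin(90) = 1
Using T = 2*v0*sin(theta) / g
T = 2*34*1 / 10
T = 68 / 10
T = 34/5 s

34/5 s


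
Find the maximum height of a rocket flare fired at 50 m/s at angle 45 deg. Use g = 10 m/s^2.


Given: v0 = 50 m/s, theta = 45 deg, g = 10 m/s^2
sin^2(45) = 1/2
Using H = v0^2 * sin^2(theta) / (2*g)
H = 50^2 * 1/2 / (2*10)
H = 2500 * 1/2 / 20
H = 1250 / 20
H = 125/2 m

125/2 m


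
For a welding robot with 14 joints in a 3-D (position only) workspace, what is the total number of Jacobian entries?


Given: task space dimension = 3, joints = 14
Jacobian is a 3 x 14 matrix
Total entries = rows * columns
Total = 3 * 14
Total = 42

42


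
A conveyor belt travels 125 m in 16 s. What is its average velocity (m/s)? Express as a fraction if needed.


Given: distance d = 125 m, time t = 16 s
Using v = d / t
v = 125 / 16
v = 125/16 m/s

125/16 m/s


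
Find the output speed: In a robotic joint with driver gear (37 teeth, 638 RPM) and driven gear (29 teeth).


Given: N1 = 37 teeth, w1 = 638 RPM, N2 = 29 teeth
Using N1*w1 = N2*w2
w2 = N1*w1 / N2
w2 = 37*638 / 29
w2 = 23606 / 29
w2 = 814 RPM

814 RPM


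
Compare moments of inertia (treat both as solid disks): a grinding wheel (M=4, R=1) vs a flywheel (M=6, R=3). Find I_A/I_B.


Given: M1=4 kg, R1=1 m, M2=6 kg, R2=3 m
For a disk: I = (1/2)*M*R^2, so I_A/I_B = (M1*R1^2)/(M2*R2^2)
M1*R1^2 = 4*1 = 4
M2*R2^2 = 6*9 = 54
I_A/I_B = 4/54 = 2/27

2/27


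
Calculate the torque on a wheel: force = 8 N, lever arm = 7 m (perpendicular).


Given: F = 8 N, r = 7 m, angle = 90 deg (perpendicular)
Using tau = F * r * sin(90)
sin(90) = 1
tau = 8 * 7 * 1
tau = 56 Nm

56 Nm


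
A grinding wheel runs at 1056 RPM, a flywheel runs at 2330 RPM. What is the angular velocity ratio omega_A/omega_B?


Given: RPM_A = 1056, RPM_B = 2330
omega = 2*pi*RPM/60, so omega_A/omega_B = RPM_A / RPM_B
omega_A/omega_B = 1056 / 2330
omega_A/omega_B = 528/1165

528/1165


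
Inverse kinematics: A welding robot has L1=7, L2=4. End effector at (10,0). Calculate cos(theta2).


Given: L1 = 7, L2 = 4, target (x, y) = (10, 0)
Using cos(theta2) = (x^2 + y^2 - L1^2 - L2^2) / (2*L1*L2)
x^2 + y^2 = 10^2 + 0 = 100
L1^2 + L2^2 = 49 + 16 = 65
Numerator = 100 - 65 = 35
Denominator = 2*7*4 = 56
cos(theta2) = 35/56 = 5/8

5/8


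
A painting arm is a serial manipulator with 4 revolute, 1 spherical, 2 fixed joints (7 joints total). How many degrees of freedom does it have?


Given: serial robot with 4 revolute, 1 spherical, 2 fixed joints
DOF contribution per joint type: revolute=1, prismatic=1, spherical=3, fixed=0
DOF = 4*1 + 1*3 + 2*0
DOF = 7

7


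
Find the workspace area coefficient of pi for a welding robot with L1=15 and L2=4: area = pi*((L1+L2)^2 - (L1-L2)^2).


Given: L1 = 15, L2 = 4
(L1+L2)^2 = (19)^2 = 361
(L1-L2)^2 = (11)^2 = 121
Difference = 361 - 121 = 240
This equals 4*L1*L2 = 4*15*4 = 240
Workspace area = 240*pi

240


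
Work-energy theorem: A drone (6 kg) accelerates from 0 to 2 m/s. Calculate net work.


Given: m = 6 kg, v0 = 0 m/s, v = 2 m/s
Using W = (1/2)*m*(v^2 - v0^2)
v^2 = 2^2 = 4
v0^2 = 0^2 = 0
v^2 - v0^2 = 4 - 0 = 4
W = (1/2)*6*4 = 12 J

12 J


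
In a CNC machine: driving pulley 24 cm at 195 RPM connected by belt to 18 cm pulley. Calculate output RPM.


Given: D1 = 24 cm, w1 = 195 RPM, D2 = 18 cm
Using D1*w1 = D2*w2
w2 = D1*w1 / D2
w2 = 24*195 / 18
w2 = 4680 / 18
w2 = 260 RPM

260 RPM


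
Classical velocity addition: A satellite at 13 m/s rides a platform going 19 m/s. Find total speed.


Given: object velocity = 13 m/s, platform velocity = 19 m/s (same direction)
Using classical velocity addition: v_total = v_object + v_platform
v_total = 13 + 19
v_total = 32 m/s

32 m/s


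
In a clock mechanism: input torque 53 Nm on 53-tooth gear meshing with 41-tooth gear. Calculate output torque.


Given: N1 = 53, N2 = 41, T1 = 53 Nm
Using T2/T1 = N2/N1
T2 = T1 * N2 / N1
T2 = 53 * 41 / 53
T2 = 2173 / 53
T2 = 41 Nm

41 Nm


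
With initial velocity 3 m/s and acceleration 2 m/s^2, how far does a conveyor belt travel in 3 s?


Given: v0 = 3 m/s, a = 2 m/s^2, t = 3 s
Using s = v0*t + (1/2)*a*t^2
s = 3*3 + (1/2)*2*3^2
s = 9 + (1/2)*18
s = 9 + 9
s = 18

18 m


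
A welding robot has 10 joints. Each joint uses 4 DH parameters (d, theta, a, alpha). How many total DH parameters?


Given: 10 joints, 4 DH parameters per joint (d, theta, a, alpha)
Total DH parameters = number_of_joints * 4
Total = 10 * 4
Total = 40

40


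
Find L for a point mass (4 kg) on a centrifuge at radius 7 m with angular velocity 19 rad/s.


Given: m = 4 kg, r = 7 m, omega = 19 rad/s
For a point mass: I = m*r^2
I = 4*7^2 = 4*49 = 196
L = I*omega = 196*19
L = 3724 kg*m^2/s

3724 kg*m^2/s


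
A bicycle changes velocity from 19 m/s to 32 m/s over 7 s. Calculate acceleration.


Given: initial velocity v0 = 19 m/s, final velocity v = 32 m/s, time t = 7 s
Using a = (v - v0) / t
a = (32 - 19) / 7
a = 13 / 7
a = 13/7 m/s^2

13/7 m/s^2


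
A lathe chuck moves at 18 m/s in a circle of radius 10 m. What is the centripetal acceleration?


Given: v = 18 m/s, r = 10 m
Using a_c = v^2 / r
a_c = 18^2 / 10
a_c = 324 / 10
a_c = 162/5 m/s^2

162/5 m/s^2


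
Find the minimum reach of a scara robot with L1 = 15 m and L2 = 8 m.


Given: L1 = 15 m, L2 = 8 m
For a 2-link planar arm, min reach = |L1 - L2| (second link folded back)
Min reach = |15 - 8|
Min reach = 7 m

7 m


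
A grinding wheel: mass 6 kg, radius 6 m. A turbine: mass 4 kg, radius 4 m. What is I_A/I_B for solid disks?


Given: M1=6 kg, R1=6 m, M2=4 kg, R2=4 m
For a disk: I = (1/2)*M*R^2, so I_A/I_B = (M1*R1^2)/(M2*R2^2)
M1*R1^2 = 6*36 = 216
M2*R2^2 = 4*16 = 64
I_A/I_B = 216/64 = 27/8

27/8


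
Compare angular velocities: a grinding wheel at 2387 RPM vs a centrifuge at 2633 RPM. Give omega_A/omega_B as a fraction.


Given: RPM_A = 2387, RPM_B = 2633
omega = 2*pi*RPM/60, so omega_A/omega_B = RPM_A / RPM_B
omega_A/omega_B = 2387 / 2633
omega_A/omega_B = 2387/2633

2387/2633


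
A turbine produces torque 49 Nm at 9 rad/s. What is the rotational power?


Given: tau = 49 Nm, omega = 9 rad/s
Using P = tau * omega
P = 49 * 9
P = 441 W

441 W


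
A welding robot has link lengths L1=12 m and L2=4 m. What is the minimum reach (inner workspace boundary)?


Given: L1 = 12 m, L2 = 4 m
For a 2-link planar arm, min reach = |L1 - L2| (second link folded back)
Min reach = |12 - 4|
Min reach = 8 m

8 m


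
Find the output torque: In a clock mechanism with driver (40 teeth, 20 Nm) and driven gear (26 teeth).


Given: N1 = 40, N2 = 26, T1 = 20 Nm
Using T2/T1 = N2/N1
T2 = T1 * N2 / N1
T2 = 20 * 26 / 40
T2 = 520 / 40
T2 = 13 Nm

13 Nm


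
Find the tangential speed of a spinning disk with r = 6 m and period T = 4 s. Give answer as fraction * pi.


Given: radius r = 6 m, period T = 4 s
Using v = 2*pi*r / T
v = 2*pi*6 / 4
v = 12*pi / 4
v = 3*pi m/s

3*pi m/s


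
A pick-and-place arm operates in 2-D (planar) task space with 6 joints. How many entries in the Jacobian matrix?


Given: task space dimension = 2, joints = 6
Jacobian is a 2 x 6 matrix
Total entries = rows * columns
Total = 2 * 6
Total = 12

12


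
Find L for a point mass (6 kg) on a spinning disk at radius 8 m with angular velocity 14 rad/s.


Given: m = 6 kg, r = 8 m, omega = 14 rad/s
For a point mass: I = m*r^2
I = 6*8^2 = 6*64 = 384
L = I*omega = 384*14
L = 5376 kg*m^2/s

5376 kg*m^2/s


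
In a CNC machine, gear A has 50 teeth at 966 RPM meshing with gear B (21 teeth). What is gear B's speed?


Given: N1 = 50 teeth, w1 = 966 RPM, N2 = 21 teeth
Using N1*w1 = N2*w2
w2 = N1*w1 / N2
w2 = 50*966 / 21
w2 = 48300 / 21
w2 = 2300 RPM

2300 RPM


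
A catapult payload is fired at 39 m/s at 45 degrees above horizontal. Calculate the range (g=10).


Given: v0 = 39 m/s, theta = 45 deg, g = 10 m/s^2
sin(2*45) = sin(90) = 1
Using R = v0^2 * sin(2*theta) / g
R = 39^2 * 1 / 10
R = 1521 / 10
R = 1521/10 m

1521/10 m


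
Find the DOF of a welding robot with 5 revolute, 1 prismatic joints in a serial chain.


Given: serial robot with 5 revolute, 1 prismatic joints
DOF contribution per joint type: revolute=1, prismatic=1, spherical=3, fixed=0
DOF = 5*1 + 1*1
DOF = 6

6


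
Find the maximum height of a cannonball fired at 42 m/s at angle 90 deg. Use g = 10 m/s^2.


Given: v0 = 42 m/s, theta = 90 deg, g = 10 m/s^2
sin^2(90) = 1
Using H = v0^2 * sin^2(theta) / (2*g)
H = 42^2 * 1 / (2*10)
H = 1764 * 1 / 20
H = 1764 / 20
H = 441/5 m

441/5 m
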